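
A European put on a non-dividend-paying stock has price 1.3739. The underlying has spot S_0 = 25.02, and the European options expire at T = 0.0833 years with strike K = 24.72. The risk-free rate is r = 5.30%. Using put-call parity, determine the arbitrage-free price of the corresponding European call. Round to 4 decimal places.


Put-call parity: C - P = S_0 * exp(-qT) - K * exp(-rT).
S_0 * exp(-qT) = 25.0200 * 1.00000000 = 25.02000000
K * exp(-rT) = 24.7200 * 0.99559483 = 24.61110423
C = P + S*exp(-qT) - K*exp(-rT)
C = 1.3739 + 25.02000000 - 24.61110423 = 1.7828

Answer: Call price = 1.7828


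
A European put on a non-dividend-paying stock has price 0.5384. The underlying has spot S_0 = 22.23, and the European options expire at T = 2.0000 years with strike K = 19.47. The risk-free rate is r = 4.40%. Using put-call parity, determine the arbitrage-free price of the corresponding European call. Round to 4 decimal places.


Answer: Call price = 4.9385

Derivation:
Put-call parity: C - P = S_0 * exp(-qT) - K * exp(-rT).
S_0 * exp(-qT) = 22.2300 * 1.00000000 = 22.23000000
K * exp(-rT) = 19.4700 * 0.91576088 = 17.82986427
C = P + S*exp(-qT) - K*exp(-rT)
C = 0.5384 + 22.23000000 - 17.82986427 = 4.9385


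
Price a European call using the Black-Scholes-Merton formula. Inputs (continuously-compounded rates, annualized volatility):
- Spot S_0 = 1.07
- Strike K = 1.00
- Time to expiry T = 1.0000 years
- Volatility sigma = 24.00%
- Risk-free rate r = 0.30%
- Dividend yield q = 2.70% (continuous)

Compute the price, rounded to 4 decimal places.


d1 = (ln(S/K) + (r - q + 0.5*sigma^2) * T) / (sigma * sqrt(T)) = 0.30191104
d2 = d1 - sigma * sqrt(T) = 0.06191104
exp(-rT) = 0.99700450; exp(-qT) = 0.97336124
C = S_0 * exp(-qT) * N(d1) - K * exp(-rT) * N(d2)
N(d1) = 0.61864006; N(d2) = 0.52468316
C = 1.0700 * 0.97336124 * 0.61864006 - 1.0000 * 0.99700450 * 0.52468316 = 0.1212

Answer: Price = 0.1212


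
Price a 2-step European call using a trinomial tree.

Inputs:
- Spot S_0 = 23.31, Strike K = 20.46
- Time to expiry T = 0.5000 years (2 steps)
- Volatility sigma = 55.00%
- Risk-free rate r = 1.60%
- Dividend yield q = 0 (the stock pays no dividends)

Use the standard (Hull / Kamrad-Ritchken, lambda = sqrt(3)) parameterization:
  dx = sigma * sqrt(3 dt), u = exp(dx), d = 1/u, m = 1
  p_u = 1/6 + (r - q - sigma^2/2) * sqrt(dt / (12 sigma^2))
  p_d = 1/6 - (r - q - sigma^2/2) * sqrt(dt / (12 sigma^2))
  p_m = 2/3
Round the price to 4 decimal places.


dt = T/N = 0.250000; dx = sigma*sqrt(3*dt) = 0.476314
u = exp(dx) = 1.610128; d = 1/u = 0.621068
p_u = 0.131173, p_m = 0.666667, p_d = 0.202161
Discount per step: exp(-r*dt) = 0.996008
Stock lattice S(k, j) with j the centered position index:
  k=0: S(0,+0) = 23.3100
  k=1: S(1,-1) = 14.4771; S(1,+0) = 23.3100; S(1,+1) = 37.5321
  k=2: S(2,-2) = 8.9913; S(2,-1) = 14.4771; S(2,+0) = 23.3100; S(2,+1) = 37.5321; S(2,+2) = 60.4315
Terminal payoffs V(N, j) = max(S_T - K, 0):
  V(2,-2) = 0.000000; V(2,-1) = 0.000000; V(2,+0) = 2.850000; V(2,+1) = 17.072095; V(2,+2) = 39.971494
Backward induction: V(k, j) = exp(-r*dt) * [p_u * V(k+1, j+1) + p_m * V(k+1, j) + p_d * V(k+1, j-1)]
  V(1,-1) = exp(-r*dt) * [p_u*2.850000 + p_m*0.000000 + p_d*0.000000] = 0.372350
  V(1,+0) = exp(-r*dt) * [p_u*17.072095 + p_m*2.850000 + p_d*0.000000] = 4.122869
  V(1,+1) = exp(-r*dt) * [p_u*39.971494 + p_m*17.072095 + p_d*2.850000] = 17.132059
  V(0,+0) = exp(-r*dt) * [p_u*17.132059 + p_m*4.122869 + p_d*0.372350] = 5.050869

Answer: Price = V(0,0) = 5.0509


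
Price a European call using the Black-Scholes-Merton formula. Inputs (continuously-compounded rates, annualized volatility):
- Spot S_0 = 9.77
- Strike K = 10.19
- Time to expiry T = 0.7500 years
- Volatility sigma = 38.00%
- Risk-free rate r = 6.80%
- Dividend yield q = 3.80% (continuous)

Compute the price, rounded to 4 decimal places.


Answer: Price = 1.1616

Derivation:
d1 = (ln(S/K) + (r - q + 0.5*sigma^2) * T) / (sigma * sqrt(T)) = 0.10501582
d2 = d1 - sigma * sqrt(T) = -0.22407384
exp(-rT) = 0.95027867; exp(-qT) = 0.97190229
C = S_0 * exp(-qT) * N(d1) - K * exp(-rT) * N(d2)
N(d1) = 0.54181837; N(d2) = 0.41134993
C = 9.7700 * 0.97190229 * 0.54181837 - 10.1900 * 0.95027867 * 0.41134993 = 1.1616


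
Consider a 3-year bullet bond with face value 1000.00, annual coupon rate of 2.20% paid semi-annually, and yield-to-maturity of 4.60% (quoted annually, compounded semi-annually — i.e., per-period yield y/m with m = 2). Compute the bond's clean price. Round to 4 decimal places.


Answer: Price = 933.4581

Derivation:
Coupon per period c = face * coupon_rate / m = 11.000000
Periods per year m = 2; per-period yield y/m = 0.023000
Number of cashflows N = 6
Cashflows (t years, CF_t, discount factor 1/(1+y/m)^(m*t), PV):
  t = 0.5000: CF_t = 11.000000, DF = 0.977517, PV = 10.752688
  t = 1.0000: CF_t = 11.000000, DF = 0.955540, PV = 10.510937
  t = 1.5000: CF_t = 11.000000, DF = 0.934056, PV = 10.274620
  t = 2.0000: CF_t = 11.000000, DF = 0.913056, PV = 10.043617
  t = 2.5000: CF_t = 11.000000, DF = 0.892528, PV = 9.817808
  t = 3.0000: CF_t = 1011.000000, DF = 0.872461, PV = 882.058427
Price P = sum_t PV_t = 933.458097


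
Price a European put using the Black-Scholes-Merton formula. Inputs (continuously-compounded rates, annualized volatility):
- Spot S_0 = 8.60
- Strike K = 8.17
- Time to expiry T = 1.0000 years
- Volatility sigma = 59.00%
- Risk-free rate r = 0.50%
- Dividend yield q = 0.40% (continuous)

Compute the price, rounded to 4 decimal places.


d1 = (ln(S/K) + (r - q + 0.5*sigma^2) * T) / (sigma * sqrt(T)) = 0.38363270
d2 = d1 - sigma * sqrt(T) = -0.20636730
exp(-rT) = 0.99501248; exp(-qT) = 0.99600799
P = K * exp(-rT) * N(-d2) - S_0 * exp(-qT) * N(-d1)
N(-d1) = 0.35062535; N(-d2) = 0.58174799
P = 8.1700 * 0.99501248 * 0.58174799 - 8.6000 * 0.99600799 * 0.35062535 = 1.7258

Answer: Price = 1.7258


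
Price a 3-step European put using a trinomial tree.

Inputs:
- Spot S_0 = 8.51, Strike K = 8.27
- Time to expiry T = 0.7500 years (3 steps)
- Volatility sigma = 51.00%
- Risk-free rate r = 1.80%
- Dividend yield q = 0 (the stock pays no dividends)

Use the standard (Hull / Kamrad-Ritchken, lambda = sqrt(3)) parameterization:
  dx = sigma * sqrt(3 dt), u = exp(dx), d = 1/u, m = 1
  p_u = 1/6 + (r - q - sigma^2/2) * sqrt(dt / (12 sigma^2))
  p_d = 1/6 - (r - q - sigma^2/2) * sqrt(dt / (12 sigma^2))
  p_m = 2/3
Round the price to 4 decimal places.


dt = T/N = 0.250000; dx = sigma*sqrt(3*dt) = 0.441673
u = exp(dx) = 1.555307; d = 1/u = 0.642960
p_u = 0.134955, p_m = 0.666667, p_d = 0.198378
Discount per step: exp(-r*dt) = 0.995510
Stock lattice S(k, j) with j the centered position index:
  k=0: S(0,+0) = 8.5100
  k=1: S(1,-1) = 5.4716; S(1,+0) = 8.5100; S(1,+1) = 13.2357
  k=2: S(2,-2) = 3.5180; S(2,-1) = 5.4716; S(2,+0) = 8.5100; S(2,+1) = 13.2357; S(2,+2) = 20.5855
  k=3: S(3,-3) = 2.2619; S(3,-2) = 3.5180; S(3,-1) = 5.4716; S(3,+0) = 8.5100; S(3,+1) = 13.2357; S(3,+2) = 20.5855; S(3,+3) = 32.0168
Terminal payoffs V(N, j) = max(K - S_T, 0):
  V(3,-3) = 6.008059; V(3,-2) = 4.751988; V(3,-1) = 2.798411; V(3,+0) = 0.000000; V(3,+1) = 0.000000; V(3,+2) = 0.000000; V(3,+3) = 0.000000
Backward induction: V(k, j) = exp(-r*dt) * [p_u * V(k+1, j+1) + p_m * V(k+1, j) + p_d * V(k+1, j-1)]
  V(2,-2) = exp(-r*dt) * [p_u*2.798411 + p_m*4.751988 + p_d*6.008059] = 4.716250
  V(2,-1) = exp(-r*dt) * [p_u*0.000000 + p_m*2.798411 + p_d*4.751988] = 2.795691
  V(2,+0) = exp(-r*dt) * [p_u*0.000000 + p_m*0.000000 + p_d*2.798411] = 0.552652
  V(2,+1) = exp(-r*dt) * [p_u*0.000000 + p_m*0.000000 + p_d*0.000000] = 0.000000
  V(2,+2) = exp(-r*dt) * [p_u*0.000000 + p_m*0.000000 + p_d*0.000000] = 0.000000
  V(1,-1) = exp(-r*dt) * [p_u*0.552652 + p_m*2.795691 + p_d*4.716250] = 2.861076
  V(1,+0) = exp(-r*dt) * [p_u*0.000000 + p_m*0.552652 + p_d*2.795691] = 0.918895
  V(1,+1) = exp(-r*dt) * [p_u*0.000000 + p_m*0.000000 + p_d*0.552652] = 0.109142
  V(0,+0) = exp(-r*dt) * [p_u*0.109142 + p_m*0.918895 + p_d*2.861076] = 1.189537

Answer: Price = V(0,0) = 1.1895


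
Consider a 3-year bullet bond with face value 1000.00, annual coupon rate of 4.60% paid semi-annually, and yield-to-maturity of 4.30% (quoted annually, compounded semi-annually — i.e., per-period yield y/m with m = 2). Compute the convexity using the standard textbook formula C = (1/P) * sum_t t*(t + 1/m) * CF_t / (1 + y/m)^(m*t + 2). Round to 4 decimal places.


Answer: Convexity = 9.3369

Derivation:
Coupon per period c = face * coupon_rate / m = 23.000000
Periods per year m = 2; per-period yield y/m = 0.021500
Number of cashflows N = 6
Cashflows (t years, CF_t, discount factor 1/(1+y/m)^(m*t), PV):
  t = 0.5000: CF_t = 23.000000, DF = 0.978953, PV = 22.515908
  t = 1.0000: CF_t = 23.000000, DF = 0.958348, PV = 22.042005
  t = 1.5000: CF_t = 23.000000, DF = 0.938177, PV = 21.578076
  t = 2.0000: CF_t = 23.000000, DF = 0.918431, PV = 21.123912
  t = 2.5000: CF_t = 23.000000, DF = 0.899100, PV = 20.679307
  t = 3.0000: CF_t = 1023.000000, DF = 0.880177, PV = 900.420570
Price P = sum_t PV_t = 1008.359778
Convexity numerator sum_t t*(t + 1/m) * CF_t / (1+y/m)^(m*t + 2):
  t = 0.5000: term = 10.789038
  t = 1.0000: term = 31.685868
  t = 1.5000: term = 62.037921
  t = 2.0000: term = 101.220299
  t = 2.5000: term = 148.634800
  t = 3.0000: term = 9060.621011
Convexity = (1/P) * sum = 9414.988937 / 1008.359778 = 9.336934


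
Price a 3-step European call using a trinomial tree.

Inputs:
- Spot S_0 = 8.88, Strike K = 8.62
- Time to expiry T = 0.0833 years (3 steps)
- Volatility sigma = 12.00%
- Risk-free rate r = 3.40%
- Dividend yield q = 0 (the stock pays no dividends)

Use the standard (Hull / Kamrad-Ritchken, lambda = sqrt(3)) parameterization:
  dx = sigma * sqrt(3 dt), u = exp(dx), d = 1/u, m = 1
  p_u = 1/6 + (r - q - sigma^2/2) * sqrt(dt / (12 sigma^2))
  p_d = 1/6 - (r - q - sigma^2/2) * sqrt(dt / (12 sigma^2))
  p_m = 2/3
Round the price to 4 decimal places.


dt = T/N = 0.027767; dx = sigma*sqrt(3*dt) = 0.034634
u = exp(dx) = 1.035241; d = 1/u = 0.965959
p_u = 0.177410, p_m = 0.666667, p_d = 0.155924
Discount per step: exp(-r*dt) = 0.999056
Stock lattice S(k, j) with j the centered position index:
  k=0: S(0,+0) = 8.8800
  k=1: S(1,-1) = 8.5777; S(1,+0) = 8.8800; S(1,+1) = 9.1929
  k=2: S(2,-2) = 8.2857; S(2,-1) = 8.5777; S(2,+0) = 8.8800; S(2,+1) = 9.1929; S(2,+2) = 9.5169
  k=3: S(3,-3) = 8.0037; S(3,-2) = 8.2857; S(3,-1) = 8.5777; S(3,+0) = 8.8800; S(3,+1) = 9.1929; S(3,+2) = 9.5169; S(3,+3) = 9.8523
Terminal payoffs V(N, j) = max(S_T - K, 0):
  V(3,-3) = 0.000000; V(3,-2) = 0.000000; V(3,-1) = 0.000000; V(3,+0) = 0.260000; V(3,+1) = 0.572939; V(3,+2) = 0.896905; V(3,+3) = 1.232289
Backward induction: V(k, j) = exp(-r*dt) * [p_u * V(k+1, j+1) + p_m * V(k+1, j) + p_d * V(k+1, j-1)]
  V(2,-2) = exp(-r*dt) * [p_u*0.000000 + p_m*0.000000 + p_d*0.000000] = 0.000000
  V(2,-1) = exp(-r*dt) * [p_u*0.260000 + p_m*0.000000 + p_d*0.000000] = 0.046083
  V(2,+0) = exp(-r*dt) * [p_u*0.572939 + p_m*0.260000 + p_d*0.000000] = 0.274719
  V(2,+1) = exp(-r*dt) * [p_u*0.896905 + p_m*0.572939 + p_d*0.260000] = 0.581070
  V(2,+2) = exp(-r*dt) * [p_u*1.232289 + p_m*0.896905 + p_d*0.572939] = 0.905037
  V(1,-1) = exp(-r*dt) * [p_u*0.274719 + p_m*0.046083 + p_d*0.000000] = 0.079385
  V(1,+0) = exp(-r*dt) * [p_u*0.581070 + p_m*0.274719 + p_d*0.046083] = 0.293142
  V(1,+1) = exp(-r*dt) * [p_u*0.905037 + p_m*0.581070 + p_d*0.274719] = 0.590220
  V(0,+0) = exp(-r*dt) * [p_u*0.590220 + p_m*0.293142 + p_d*0.079385] = 0.312222

Answer: Price = V(0,0) = 0.3122


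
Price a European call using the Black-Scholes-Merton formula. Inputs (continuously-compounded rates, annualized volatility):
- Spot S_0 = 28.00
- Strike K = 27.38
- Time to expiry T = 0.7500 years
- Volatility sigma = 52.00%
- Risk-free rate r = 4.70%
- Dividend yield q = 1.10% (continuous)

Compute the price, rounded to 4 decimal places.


d1 = (ln(S/K) + (r - q + 0.5*sigma^2) * T) / (sigma * sqrt(T)) = 0.33484470
d2 = d1 - sigma * sqrt(T) = -0.11548851
exp(-rT) = 0.96536405; exp(-qT) = 0.99178394
C = S_0 * exp(-qT) * N(d1) - K * exp(-rT) * N(d2)
N(d1) = 0.63112888; N(d2) = 0.45402897
C = 28.0000 * 0.99178394 * 0.63112888 - 27.3800 * 0.96536405 * 0.45402897 = 5.5257

Answer: Price = 5.5257


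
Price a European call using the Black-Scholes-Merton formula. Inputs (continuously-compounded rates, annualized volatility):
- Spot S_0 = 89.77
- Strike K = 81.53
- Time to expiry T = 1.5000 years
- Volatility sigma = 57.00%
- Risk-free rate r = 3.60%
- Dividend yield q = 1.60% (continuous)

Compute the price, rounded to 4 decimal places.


d1 = (ln(S/K) + (r - q + 0.5*sigma^2) * T) / (sigma * sqrt(T)) = 0.52994180
d2 = d1 - sigma * sqrt(T) = -0.16816278
exp(-rT) = 0.94743211; exp(-qT) = 0.97628571
C = S_0 * exp(-qT) * N(d1) - K * exp(-rT) * N(d2)
N(d1) = 0.70192386; N(d2) = 0.43322761
C = 89.7700 * 0.97628571 * 0.70192386 - 81.5300 * 0.94743211 * 0.43322761 = 28.0531

Answer: Price = 28.0531


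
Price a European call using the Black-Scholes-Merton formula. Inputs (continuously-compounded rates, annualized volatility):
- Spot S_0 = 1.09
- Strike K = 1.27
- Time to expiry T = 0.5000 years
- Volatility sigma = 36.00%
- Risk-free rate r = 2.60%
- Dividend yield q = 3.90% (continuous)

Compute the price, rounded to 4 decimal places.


d1 = (ln(S/K) + (r - q + 0.5*sigma^2) * T) / (sigma * sqrt(T)) = -0.49866429
d2 = d1 - sigma * sqrt(T) = -0.75322273
exp(-rT) = 0.98708414; exp(-qT) = 0.98068890
C = S_0 * exp(-qT) * N(d1) - K * exp(-rT) * N(d2)
N(d1) = 0.30900795; N(d2) = 0.22565804
C = 1.0900 * 0.98068890 * 0.30900795 - 1.2700 * 0.98708414 * 0.22565804 = 0.0474

Answer: Price = 0.0474


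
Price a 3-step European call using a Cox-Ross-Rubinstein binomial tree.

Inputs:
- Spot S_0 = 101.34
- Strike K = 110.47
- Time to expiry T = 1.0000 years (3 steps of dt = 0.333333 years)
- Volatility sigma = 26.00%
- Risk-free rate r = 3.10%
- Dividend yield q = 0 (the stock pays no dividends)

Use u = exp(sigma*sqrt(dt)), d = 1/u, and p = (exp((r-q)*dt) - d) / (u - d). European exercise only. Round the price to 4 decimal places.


Answer: Price = V(0,0) = 8.4065

Derivation:
dt = T/N = 0.333333
u = exp(sigma*sqrt(dt)) = 1.161963; d = 1/u = 0.860612
p = (exp((r-q)*dt) - d) / (u - d) = 0.497010
Discount per step: exp(-r*dt) = 0.989720
Stock lattice S(k, i) with i counting down-moves:
  k=0: S(0,0) = 101.3400
  k=1: S(1,0) = 117.7534; S(1,1) = 87.2145
  k=2: S(2,0) = 136.8251; S(2,1) = 101.3400; S(2,2) = 75.0578
  k=3: S(3,0) = 158.9857; S(3,1) = 117.7534; S(3,2) = 87.2145; S(3,3) = 64.5957
Terminal payoffs V(N, i) = max(S_T - K, 0):
  V(3,0) = 48.515724; V(3,1) = 7.283360; V(3,2) = 0.000000; V(3,3) = 0.000000
Backward induction: V(k, i) = exp(-r*dt) * [p * V(k+1, i) + (1-p) * V(k+1, i+1)].
  V(2,0) = exp(-r*dt) * [p*48.515724 + (1-p)*7.283360] = 27.490728
  V(2,1) = exp(-r*dt) * [p*7.283360 + (1-p)*0.000000] = 3.582692
  V(2,2) = exp(-r*dt) * [p*0.000000 + (1-p)*0.000000] = 0.000000
  V(1,0) = exp(-r*dt) * [p*27.490728 + (1-p)*3.582692] = 15.306249
  V(1,1) = exp(-r*dt) * [p*3.582692 + (1-p)*0.000000] = 1.762330
  V(0,0) = exp(-r*dt) * [p*15.306249 + (1-p)*1.762330] = 8.406481


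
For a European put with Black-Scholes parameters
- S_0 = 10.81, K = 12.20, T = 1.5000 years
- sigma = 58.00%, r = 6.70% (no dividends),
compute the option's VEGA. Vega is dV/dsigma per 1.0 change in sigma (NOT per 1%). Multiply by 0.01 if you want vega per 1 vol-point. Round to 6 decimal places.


Answer: Vega = 5.007856

Derivation:
d1 = 0.3263673103; d2 = -0.3839847151
phi(d1) = 0.3782513551; exp(-qT) = 1.0000000000; exp(-rT) = 0.9043851124
Vega = S * exp(-qT) * phi(d1) * sqrt(T) = 10.8100 * 1.0000000000 * 0.3782513551 * 1.2247448714 = 5.007856


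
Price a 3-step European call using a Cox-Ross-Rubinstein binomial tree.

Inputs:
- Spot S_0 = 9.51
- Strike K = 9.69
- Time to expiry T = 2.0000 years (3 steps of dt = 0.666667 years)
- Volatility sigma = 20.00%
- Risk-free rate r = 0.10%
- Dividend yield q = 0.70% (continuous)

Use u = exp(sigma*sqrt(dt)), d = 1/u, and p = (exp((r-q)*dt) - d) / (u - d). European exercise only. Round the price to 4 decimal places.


Answer: Price = V(0,0) = 1.0188

Derivation:
dt = T/N = 0.666667
u = exp(sigma*sqrt(dt)) = 1.177389; d = 1/u = 0.849337
p = (exp((r-q)*dt) - d) / (u - d) = 0.447097
Discount per step: exp(-r*dt) = 0.999334
Stock lattice S(k, i) with i counting down-moves:
  k=0: S(0,0) = 9.5100
  k=1: S(1,0) = 11.1970; S(1,1) = 8.0772
  k=2: S(2,0) = 13.1832; S(2,1) = 9.5100; S(2,2) = 6.8603
  k=3: S(3,0) = 15.5217; S(3,1) = 11.1970; S(3,2) = 8.0772; S(3,3) = 5.8267
Terminal payoffs V(N, i) = max(S_T - K, 0):
  V(3,0) = 5.831743; V(3,1) = 1.506970; V(3,2) = 0.000000; V(3,3) = 0.000000
Backward induction: V(k, i) = exp(-r*dt) * [p * V(k+1, i) + (1-p) * V(k+1, i+1)].
  V(2,0) = exp(-r*dt) * [p*5.831743 + (1-p)*1.506970] = 3.438269
  V(2,1) = exp(-r*dt) * [p*1.506970 + (1-p)*0.000000] = 0.673312
  V(2,2) = exp(-r*dt) * [p*0.000000 + (1-p)*0.000000] = 0.000000
  V(1,0) = exp(-r*dt) * [p*3.438269 + (1-p)*0.673312] = 1.908243
  V(1,1) = exp(-r*dt) * [p*0.673312 + (1-p)*0.000000] = 0.300835
  V(0,0) = exp(-r*dt) * [p*1.908243 + (1-p)*0.300835] = 1.018823


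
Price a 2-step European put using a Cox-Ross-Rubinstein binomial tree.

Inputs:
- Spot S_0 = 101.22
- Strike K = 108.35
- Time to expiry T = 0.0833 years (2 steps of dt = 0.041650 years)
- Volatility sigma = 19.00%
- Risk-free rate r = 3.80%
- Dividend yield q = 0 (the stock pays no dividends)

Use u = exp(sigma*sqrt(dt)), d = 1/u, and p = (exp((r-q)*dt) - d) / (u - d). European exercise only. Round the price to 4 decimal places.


Answer: Price = V(0,0) = 7.0560

Derivation:
dt = T/N = 0.041650
u = exp(sigma*sqrt(dt)) = 1.039537; d = 1/u = 0.961966
p = (exp((r-q)*dt) - d) / (u - d) = 0.510727
Discount per step: exp(-r*dt) = 0.998419
Stock lattice S(k, i) with i counting down-moves:
  k=0: S(0,0) = 101.2200
  k=1: S(1,0) = 105.2220; S(1,1) = 97.3702
  k=2: S(2,0) = 109.3822; S(2,1) = 101.2200; S(2,2) = 93.6669
Terminal payoffs V(N, i) = max(K - S_T, 0):
  V(2,0) = 0.000000; V(2,1) = 7.130000; V(2,2) = 14.683116
Backward induction: V(k, i) = exp(-r*dt) * [p * V(k+1, i) + (1-p) * V(k+1, i+1)].
  V(1,0) = exp(-r*dt) * [p*0.000000 + (1-p)*7.130000] = 3.483002
  V(1,1) = exp(-r*dt) * [p*7.130000 + (1-p)*14.683116] = 10.808418
  V(0,0) = exp(-r*dt) * [p*3.483002 + (1-p)*10.808418] = 7.055957


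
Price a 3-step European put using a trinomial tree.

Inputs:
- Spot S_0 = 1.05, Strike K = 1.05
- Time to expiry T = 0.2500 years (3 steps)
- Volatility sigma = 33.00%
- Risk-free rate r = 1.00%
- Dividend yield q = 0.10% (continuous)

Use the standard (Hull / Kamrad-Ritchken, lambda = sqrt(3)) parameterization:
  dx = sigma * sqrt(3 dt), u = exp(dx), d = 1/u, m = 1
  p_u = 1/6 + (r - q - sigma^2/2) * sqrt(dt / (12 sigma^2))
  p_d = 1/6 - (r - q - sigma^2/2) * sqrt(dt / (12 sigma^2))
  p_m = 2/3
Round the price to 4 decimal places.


Answer: Price = V(0,0) = 0.0612

Derivation:
dt = T/N = 0.083333; dx = sigma*sqrt(3*dt) = 0.165000
u = exp(dx) = 1.179393; d = 1/u = 0.847894
p_u = 0.155189, p_m = 0.666667, p_d = 0.178144
Discount per step: exp(-r*dt) = 0.999167
Stock lattice S(k, j) with j the centered position index:
  k=0: S(0,+0) = 1.0500
  k=1: S(1,-1) = 0.8903; S(1,+0) = 1.0500; S(1,+1) = 1.2384
  k=2: S(2,-2) = 0.7549; S(2,-1) = 0.8903; S(2,+0) = 1.0500; S(2,+1) = 1.2384; S(2,+2) = 1.4605
  k=3: S(3,-3) = 0.6400; S(3,-2) = 0.7549; S(3,-1) = 0.8903; S(3,+0) = 1.0500; S(3,+1) = 1.2384; S(3,+2) = 1.4605; S(3,+3) = 1.7225
Terminal payoffs V(N, j) = max(K - S_T, 0):
  V(3,-3) = 0.409951; V(3,-2) = 0.295130; V(3,-1) = 0.159712; V(3,+0) = 0.000000; V(3,+1) = 0.000000; V(3,+2) = 0.000000; V(3,+3) = 0.000000
Backward induction: V(k, j) = exp(-r*dt) * [p_u * V(k+1, j+1) + p_m * V(k+1, j) + p_d * V(k+1, j-1)]
  V(2,-2) = exp(-r*dt) * [p_u*0.159712 + p_m*0.295130 + p_d*0.409951] = 0.294324
  V(2,-1) = exp(-r*dt) * [p_u*0.000000 + p_m*0.159712 + p_d*0.295130] = 0.158918
  V(2,+0) = exp(-r*dt) * [p_u*0.000000 + p_m*0.000000 + p_d*0.159712] = 0.028428
  V(2,+1) = exp(-r*dt) * [p_u*0.000000 + p_m*0.000000 + p_d*0.000000] = 0.000000
  V(2,+2) = exp(-r*dt) * [p_u*0.000000 + p_m*0.000000 + p_d*0.000000] = 0.000000
  V(1,-1) = exp(-r*dt) * [p_u*0.028428 + p_m*0.158918 + p_d*0.294324] = 0.162653
  V(1,+0) = exp(-r*dt) * [p_u*0.000000 + p_m*0.028428 + p_d*0.158918] = 0.047223
  V(1,+1) = exp(-r*dt) * [p_u*0.000000 + p_m*0.000000 + p_d*0.028428] = 0.005060
  V(0,+0) = exp(-r*dt) * [p_u*0.005060 + p_m*0.047223 + p_d*0.162653] = 0.061192


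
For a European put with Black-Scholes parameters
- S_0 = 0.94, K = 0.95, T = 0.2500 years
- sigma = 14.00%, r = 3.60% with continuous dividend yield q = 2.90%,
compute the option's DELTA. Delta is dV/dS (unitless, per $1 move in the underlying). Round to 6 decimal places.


d1 = -0.0911729904; d2 = -0.1611729904
phi(d1) = 0.3972876147; exp(-qT) = 0.9927762179; exp(-rT) = 0.9910403788
N(-d1) = 0.5363224320
Delta = -exp(-qT) * N(-d1) = -0.9927762179 * 0.5363224320 = -0.532448

Answer: Delta = -0.532448


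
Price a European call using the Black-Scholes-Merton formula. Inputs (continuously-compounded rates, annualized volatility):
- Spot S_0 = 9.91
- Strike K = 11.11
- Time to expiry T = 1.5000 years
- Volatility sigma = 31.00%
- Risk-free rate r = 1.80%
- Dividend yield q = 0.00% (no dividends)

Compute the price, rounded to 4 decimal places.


Answer: Price = 1.1486

Derivation:
d1 = (ln(S/K) + (r - q + 0.5*sigma^2) * T) / (sigma * sqrt(T)) = -0.04010382
d2 = d1 - sigma * sqrt(T) = -0.41977473
exp(-rT) = 0.97336124; exp(-qT) = 1.00000000
C = S_0 * exp(-qT) * N(d1) - K * exp(-rT) * N(d2)
N(d1) = 0.48400518; N(d2) = 0.33732501
C = 9.9100 * 1.00000000 * 0.48400518 - 11.1100 * 0.97336124 * 0.33732501 = 1.1486


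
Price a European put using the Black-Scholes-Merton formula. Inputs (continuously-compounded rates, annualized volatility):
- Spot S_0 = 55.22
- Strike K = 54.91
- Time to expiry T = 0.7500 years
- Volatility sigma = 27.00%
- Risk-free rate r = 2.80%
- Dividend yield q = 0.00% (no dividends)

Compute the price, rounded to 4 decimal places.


Answer: Price = 4.3790

Derivation:
d1 = (ln(S/K) + (r - q + 0.5*sigma^2) * T) / (sigma * sqrt(T)) = 0.23079994
d2 = d1 - sigma * sqrt(T) = -0.00302692
exp(-rT) = 0.97921896; exp(-qT) = 1.00000000
P = K * exp(-rT) * N(-d2) - S_0 * exp(-qT) * N(-d1)
N(-d1) = 0.40873511; N(-d2) = 0.50120756
P = 54.9100 * 0.97921896 * 0.50120756 - 55.2200 * 1.00000000 * 0.40873511 = 4.3790


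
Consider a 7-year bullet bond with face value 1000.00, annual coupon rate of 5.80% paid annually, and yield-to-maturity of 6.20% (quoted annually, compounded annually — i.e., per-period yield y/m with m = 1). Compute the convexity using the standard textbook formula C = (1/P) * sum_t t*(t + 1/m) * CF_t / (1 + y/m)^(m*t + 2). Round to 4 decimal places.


Answer: Convexity = 39.7008

Derivation:
Coupon per period c = face * coupon_rate / m = 58.000000
Periods per year m = 1; per-period yield y/m = 0.062000
Number of cashflows N = 7
Cashflows (t years, CF_t, discount factor 1/(1+y/m)^(m*t), PV):
  t = 1.0000: CF_t = 58.000000, DF = 0.941620, PV = 54.613936
  t = 2.0000: CF_t = 58.000000, DF = 0.886647, PV = 51.425552
  t = 3.0000: CF_t = 58.000000, DF = 0.834885, PV = 48.423307
  t = 4.0000: CF_t = 58.000000, DF = 0.786144, PV = 45.596334
  t = 5.0000: CF_t = 58.000000, DF = 0.740248, PV = 42.934401
  t = 6.0000: CF_t = 58.000000, DF = 0.697032, PV = 40.427873
  t = 7.0000: CF_t = 1058.000000, DF = 0.656339, PV = 694.406937
Price P = sum_t PV_t = 977.828339
Convexity numerator sum_t t*(t + 1/m) * CF_t / (1+y/m)^(m*t + 2):
  t = 1.0000: term = 96.846613
  t = 2.0000: term = 273.578004
  t = 3.0000: term = 515.212814
  t = 4.0000: term = 808.557461
  t = 5.0000: term = 1142.030312
  t = 6.0000: term = 1505.501352
  t = 7.0000: term = 34478.871591
Convexity = (1/P) * sum = 38820.598148 / 977.828339 = 39.700832


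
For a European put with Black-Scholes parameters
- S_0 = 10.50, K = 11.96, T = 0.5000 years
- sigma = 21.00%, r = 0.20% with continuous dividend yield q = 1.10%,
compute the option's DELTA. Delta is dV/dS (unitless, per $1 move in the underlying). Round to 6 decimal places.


d1 = -0.8328202072; d2 = -0.9813126312
phi(d1) = 0.2820324110; exp(-qT) = 0.9945150973; exp(-rT) = 0.9990004998
N(-d1) = 0.7975269317
Delta = -exp(-qT) * N(-d1) = -0.9945150973 * 0.7975269317 = -0.793153

Answer: Delta = -0.793153


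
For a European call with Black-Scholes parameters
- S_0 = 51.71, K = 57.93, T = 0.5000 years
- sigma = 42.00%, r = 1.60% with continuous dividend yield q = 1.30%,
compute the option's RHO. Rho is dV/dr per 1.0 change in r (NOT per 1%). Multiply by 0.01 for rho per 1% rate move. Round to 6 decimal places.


d1 = -0.2289147044; d2 = -0.5258995525
phi(d1) = 0.3886253523; exp(-qT) = 0.9935210793; exp(-rT) = 0.9920319148
N(d2) = 0.2994790000
Rho = K*T*exp(-rT)*N(d2) = 57.9300 * 0.5000 * 0.9920319148 * 0.2994790000 = 8.605291

Answer: Rho = 8.605291


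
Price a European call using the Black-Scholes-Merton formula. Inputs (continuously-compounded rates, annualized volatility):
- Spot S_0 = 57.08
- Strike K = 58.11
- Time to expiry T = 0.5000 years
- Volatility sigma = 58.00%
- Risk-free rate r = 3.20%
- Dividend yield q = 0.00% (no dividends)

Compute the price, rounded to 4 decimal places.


d1 = (ln(S/K) + (r - q + 0.5*sigma^2) * T) / (sigma * sqrt(T)) = 0.20046728
d2 = d1 - sigma * sqrt(T) = -0.20965466
exp(-rT) = 0.98412732; exp(-qT) = 1.00000000
C = S_0 * exp(-qT) * N(d1) - K * exp(-rT) * N(d2)
N(d1) = 0.57944243; N(d2) = 0.41696861
C = 57.0800 * 1.00000000 * 0.57944243 - 58.1100 * 0.98412732 * 0.41696861 = 9.2291

Answer: Price = 9.2291


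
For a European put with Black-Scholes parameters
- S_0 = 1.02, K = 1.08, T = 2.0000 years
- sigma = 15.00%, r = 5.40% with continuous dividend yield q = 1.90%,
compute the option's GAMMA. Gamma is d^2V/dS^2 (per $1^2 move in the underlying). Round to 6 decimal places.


d1 = 0.1666018349; d2 = -0.0455301995
phi(d1) = 0.3934439665; exp(-qT) = 0.9627129409; exp(-rT) = 0.8976275964
Gamma = exp(-qT) * phi(d1) / (S * sigma * sqrt(T)) = 0.9627129409 * 0.3934439665 / (1.0200 * 0.1500 * 1.4142135624) = 1.750545

Answer: Gamma = 1.750545


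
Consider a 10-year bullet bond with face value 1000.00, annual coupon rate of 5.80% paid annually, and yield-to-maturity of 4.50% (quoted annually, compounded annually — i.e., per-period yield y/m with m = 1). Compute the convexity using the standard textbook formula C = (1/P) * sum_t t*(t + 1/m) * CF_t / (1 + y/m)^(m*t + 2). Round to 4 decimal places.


Answer: Convexity = 73.9443

Derivation:
Coupon per period c = face * coupon_rate / m = 58.000000
Periods per year m = 1; per-period yield y/m = 0.045000
Number of cashflows N = 10
Cashflows (t years, CF_t, discount factor 1/(1+y/m)^(m*t), PV):
  t = 1.0000: CF_t = 58.000000, DF = 0.956938, PV = 55.502392
  t = 2.0000: CF_t = 58.000000, DF = 0.915730, PV = 53.112337
  t = 3.0000: CF_t = 58.000000, DF = 0.876297, PV = 50.825203
  t = 4.0000: CF_t = 58.000000, DF = 0.838561, PV = 48.636558
  t = 5.0000: CF_t = 58.000000, DF = 0.802451, PV = 46.542161
  t = 6.0000: CF_t = 58.000000, DF = 0.767896, PV = 44.537953
  t = 7.0000: CF_t = 58.000000, DF = 0.734828, PV = 42.620051
  t = 8.0000: CF_t = 58.000000, DF = 0.703185, PV = 40.784737
  t = 9.0000: CF_t = 58.000000, DF = 0.672904, PV = 39.028457
  t = 10.0000: CF_t = 1058.000000, DF = 0.643928, PV = 681.275488
Price P = sum_t PV_t = 1102.865336
Convexity numerator sum_t t*(t + 1/m) * CF_t / (1+y/m)^(m*t + 2):
  t = 1.0000: term = 101.650406
  t = 2.0000: term = 291.819348
  t = 3.0000: term = 558.505928
  t = 4.0000: term = 890.759056
  t = 5.0000: term = 1278.601516
  t = 6.0000: term = 1712.958969
  t = 7.0000: term = 2185.593581
  t = 8.0000: term = 2689.042000
  t = 9.0000: term = 3216.557416
  t = 10.0000: term = 68625.080593
Convexity = (1/P) * sum = 81550.568815 / 1102.865336 = 73.944267


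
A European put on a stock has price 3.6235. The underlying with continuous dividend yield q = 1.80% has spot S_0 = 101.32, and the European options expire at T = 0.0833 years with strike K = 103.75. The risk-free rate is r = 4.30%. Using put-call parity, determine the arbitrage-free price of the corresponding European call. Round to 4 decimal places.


Put-call parity: C - P = S_0 * exp(-qT) - K * exp(-rT).
S_0 * exp(-qT) = 101.3200 * 0.99850172 = 101.16819463
K * exp(-rT) = 103.7500 * 0.99642451 = 103.37904264
C = P + S*exp(-qT) - K*exp(-rT)
C = 3.6235 + 101.16819463 - 103.37904264 = 1.4127

Answer: Call price = 1.4127


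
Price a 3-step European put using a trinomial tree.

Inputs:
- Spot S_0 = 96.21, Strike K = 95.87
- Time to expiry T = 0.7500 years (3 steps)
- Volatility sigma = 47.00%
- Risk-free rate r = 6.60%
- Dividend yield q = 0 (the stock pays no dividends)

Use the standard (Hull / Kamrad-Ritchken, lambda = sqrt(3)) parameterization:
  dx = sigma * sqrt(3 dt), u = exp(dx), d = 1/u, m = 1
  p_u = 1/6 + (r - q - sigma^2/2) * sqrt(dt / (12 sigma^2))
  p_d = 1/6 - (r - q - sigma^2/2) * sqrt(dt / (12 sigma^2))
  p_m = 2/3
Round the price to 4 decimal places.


Answer: Price = V(0,0) = 11.4071

Derivation:
dt = T/N = 0.250000; dx = sigma*sqrt(3*dt) = 0.407032
u = exp(dx) = 1.502352; d = 1/u = 0.665623
p_u = 0.153016, p_m = 0.666667, p_d = 0.180317
Discount per step: exp(-r*dt) = 0.983635
Stock lattice S(k, j) with j the centered position index:
  k=0: S(0,+0) = 96.2100
  k=1: S(1,-1) = 64.0396; S(1,+0) = 96.2100; S(1,+1) = 144.5413
  k=2: S(2,-2) = 42.6262; S(2,-1) = 64.0396; S(2,+0) = 96.2100; S(2,+1) = 144.5413; S(2,+2) = 217.1519
  k=3: S(3,-3) = 28.3730; S(3,-2) = 42.6262; S(3,-1) = 64.0396; S(3,+0) = 96.2100; S(3,+1) = 144.5413; S(3,+2) = 217.1519; S(3,+3) = 326.2386
Terminal payoffs V(N, j) = max(K - S_T, 0):
  V(3,-3) = 67.497014; V(3,-2) = 53.243786; V(3,-1) = 31.830418; V(3,+0) = 0.000000; V(3,+1) = 0.000000; V(3,+2) = 0.000000; V(3,+3) = 0.000000
Backward induction: V(k, j) = exp(-r*dt) * [p_u * V(k+1, j+1) + p_m * V(k+1, j) + p_d * V(k+1, j-1)]
  V(2,-2) = exp(-r*dt) * [p_u*31.830418 + p_m*53.243786 + p_d*67.497014] = 51.677548
  V(2,-1) = exp(-r*dt) * [p_u*0.000000 + p_m*31.830418 + p_d*53.243786] = 30.316680
  V(2,+0) = exp(-r*dt) * [p_u*0.000000 + p_m*0.000000 + p_d*31.830418] = 5.645650
  V(2,+1) = exp(-r*dt) * [p_u*0.000000 + p_m*0.000000 + p_d*0.000000] = 0.000000
  V(2,+2) = exp(-r*dt) * [p_u*0.000000 + p_m*0.000000 + p_d*0.000000] = 0.000000
  V(1,-1) = exp(-r*dt) * [p_u*5.645650 + p_m*30.316680 + p_d*51.677548] = 29.895976
  V(1,+0) = exp(-r*dt) * [p_u*0.000000 + p_m*5.645650 + p_d*30.316680] = 9.079337
  V(1,+1) = exp(-r*dt) * [p_u*0.000000 + p_m*0.000000 + p_d*5.645650] = 1.001349
  V(0,+0) = exp(-r*dt) * [p_u*1.001349 + p_m*9.079337 + p_d*29.895976] = 11.407097


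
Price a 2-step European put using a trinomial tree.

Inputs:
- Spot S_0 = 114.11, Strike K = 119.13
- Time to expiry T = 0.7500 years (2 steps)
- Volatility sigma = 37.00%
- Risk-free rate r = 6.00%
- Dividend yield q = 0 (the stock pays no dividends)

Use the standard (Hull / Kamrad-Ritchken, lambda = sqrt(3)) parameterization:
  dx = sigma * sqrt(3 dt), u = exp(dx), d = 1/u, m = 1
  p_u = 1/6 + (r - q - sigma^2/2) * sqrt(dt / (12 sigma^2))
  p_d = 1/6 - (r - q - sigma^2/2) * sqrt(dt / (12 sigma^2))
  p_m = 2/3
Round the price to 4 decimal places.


Answer: Price = V(0,0) = 13.4197

Derivation:
dt = T/N = 0.375000; dx = sigma*sqrt(3*dt) = 0.392444
u = exp(dx) = 1.480595; d = 1/u = 0.675404
p_u = 0.162629, p_m = 0.666667, p_d = 0.170704
Discount per step: exp(-r*dt) = 0.977751
Stock lattice S(k, j) with j the centered position index:
  k=0: S(0,+0) = 114.1100
  k=1: S(1,-1) = 77.0703; S(1,+0) = 114.1100; S(1,+1) = 168.9507
  k=2: S(2,-2) = 52.0536; S(2,-1) = 77.0703; S(2,+0) = 114.1100; S(2,+1) = 168.9507; S(2,+2) = 250.1477
Terminal payoffs V(N, j) = max(K - S_T, 0):
  V(2,-2) = 67.076379; V(2,-1) = 42.059651; V(2,+0) = 5.020000; V(2,+1) = 0.000000; V(2,+2) = 0.000000
Backward induction: V(k, j) = exp(-r*dt) * [p_u * V(k+1, j+1) + p_m * V(k+1, j) + p_d * V(k+1, j-1)]
  V(1,-1) = exp(-r*dt) * [p_u*5.020000 + p_m*42.059651 + p_d*67.076379] = 39.409597
  V(1,+0) = exp(-r*dt) * [p_u*0.000000 + p_m*5.020000 + p_d*42.059651] = 10.292212
  V(1,+1) = exp(-r*dt) * [p_u*0.000000 + p_m*0.000000 + p_d*5.020000] = 0.837868
  V(0,+0) = exp(-r*dt) * [p_u*0.837868 + p_m*10.292212 + p_d*39.409597] = 13.419741


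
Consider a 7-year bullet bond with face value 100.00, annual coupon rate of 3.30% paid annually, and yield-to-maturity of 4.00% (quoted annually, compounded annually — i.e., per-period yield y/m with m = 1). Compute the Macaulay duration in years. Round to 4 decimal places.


Answer: Macaulay duration = 6.3473 years

Derivation:
Coupon per period c = face * coupon_rate / m = 3.300000
Periods per year m = 1; per-period yield y/m = 0.040000
Number of cashflows N = 7
Cashflows (t years, CF_t, discount factor 1/(1+y/m)^(m*t), PV):
  t = 1.0000: CF_t = 3.300000, DF = 0.961538, PV = 3.173077
  t = 2.0000: CF_t = 3.300000, DF = 0.924556, PV = 3.051036
  t = 3.0000: CF_t = 3.300000, DF = 0.888996, PV = 2.933688
  t = 4.0000: CF_t = 3.300000, DF = 0.854804, PV = 2.820854
  t = 5.0000: CF_t = 3.300000, DF = 0.821927, PV = 2.712359
  t = 6.0000: CF_t = 3.300000, DF = 0.790315, PV = 2.608038
  t = 7.0000: CF_t = 103.300000, DF = 0.759918, PV = 78.499510
Price P = sum_t PV_t = 95.798562
Macaulay numerator sum_t t * PV_t:
  t * PV_t at t = 1.0000: 3.173077
  t * PV_t at t = 2.0000: 6.102071
  t * PV_t at t = 3.0000: 8.801064
  t * PV_t at t = 4.0000: 11.283415
  t * PV_t at t = 5.0000: 13.561797
  t * PV_t at t = 6.0000: 15.648228
  t * PV_t at t = 7.0000: 549.496571
Macaulay duration D = (sum_t t * PV_t) / P = 608.066223 / 95.798562 = 6.347342


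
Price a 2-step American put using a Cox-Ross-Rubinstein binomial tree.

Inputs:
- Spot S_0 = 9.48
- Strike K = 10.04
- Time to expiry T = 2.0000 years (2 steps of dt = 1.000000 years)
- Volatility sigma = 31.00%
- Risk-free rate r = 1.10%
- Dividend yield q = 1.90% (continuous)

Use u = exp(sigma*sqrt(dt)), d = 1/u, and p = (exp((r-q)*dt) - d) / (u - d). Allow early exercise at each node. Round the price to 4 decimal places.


dt = T/N = 1.000000
u = exp(sigma*sqrt(dt)) = 1.363425; d = 1/u = 0.733447
p = (exp((r-q)*dt) - d) / (u - d) = 0.410467
Discount per step: exp(-r*dt) = 0.989060
Stock lattice S(k, i) with i counting down-moves:
  k=0: S(0,0) = 9.4800
  k=1: S(1,0) = 12.9253; S(1,1) = 6.9531
  k=2: S(2,0) = 17.6226; S(2,1) = 9.4800; S(2,2) = 5.0997
Terminal payoffs V(N, i) = max(K - S_T, 0):
  V(2,0) = 0.000000; V(2,1) = 0.560000; V(2,2) = 4.940287
Backward induction: V(k, i) = exp(-r*dt) * [p * V(k+1, i) + (1-p) * V(k+1, i+1)]; then take max(V_cont, immediate exercise) for American.
  V(1,0) = exp(-r*dt) * [p*0.000000 + (1-p)*0.560000] = 0.326527; exercise = 0.000000; V(1,0) = max -> 0.326527
  V(1,1) = exp(-r*dt) * [p*0.560000 + (1-p)*4.940287] = 3.107949; exercise = 3.086923; V(1,1) = max -> 3.107949
  V(0,0) = exp(-r*dt) * [p*0.326527 + (1-p)*3.107949] = 1.944758; exercise = 0.560000; V(0,0) = max -> 1.944758

Answer: Price = V(0,0) = 1.9448


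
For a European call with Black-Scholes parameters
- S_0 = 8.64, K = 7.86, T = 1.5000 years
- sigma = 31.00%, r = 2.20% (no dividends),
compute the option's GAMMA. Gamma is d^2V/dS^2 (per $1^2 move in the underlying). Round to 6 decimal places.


d1 = 0.5259580627; d2 = 0.1462871526
phi(d1) = 0.3474083204; exp(-qT) = 1.0000000000; exp(-rT) = 0.9675385596
Gamma = exp(-qT) * phi(d1) / (S * sigma * sqrt(T)) = 1.0000000000 * 0.3474083204 / (8.6400 * 0.3100 * 1.2247448714) = 0.105906

Answer: Gamma = 0.105906


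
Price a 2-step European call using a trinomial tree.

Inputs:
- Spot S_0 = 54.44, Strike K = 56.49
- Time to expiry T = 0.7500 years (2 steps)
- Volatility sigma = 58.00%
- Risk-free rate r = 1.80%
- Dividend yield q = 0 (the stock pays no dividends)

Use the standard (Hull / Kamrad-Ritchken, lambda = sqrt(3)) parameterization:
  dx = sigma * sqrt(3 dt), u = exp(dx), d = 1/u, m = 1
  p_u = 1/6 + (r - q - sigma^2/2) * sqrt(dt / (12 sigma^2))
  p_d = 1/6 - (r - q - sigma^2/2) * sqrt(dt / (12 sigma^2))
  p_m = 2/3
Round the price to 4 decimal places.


dt = T/N = 0.375000; dx = sigma*sqrt(3*dt) = 0.615183
u = exp(dx) = 1.849995; d = 1/u = 0.540542
p_u = 0.120888, p_m = 0.666667, p_d = 0.212446
Discount per step: exp(-r*dt) = 0.993273
Stock lattice S(k, j) with j the centered position index:
  k=0: S(0,+0) = 54.4400
  k=1: S(1,-1) = 29.4271; S(1,+0) = 54.4400; S(1,+1) = 100.7137
  k=2: S(2,-2) = 15.9066; S(2,-1) = 29.4271; S(2,+0) = 54.4400; S(2,+1) = 100.7137; S(2,+2) = 186.3199
Terminal payoffs V(N, j) = max(S_T - K, 0):
  V(2,-2) = 0.000000; V(2,-1) = 0.000000; V(2,+0) = 0.000000; V(2,+1) = 44.223724; V(2,+2) = 129.829879
Backward induction: V(k, j) = exp(-r*dt) * [p_u * V(k+1, j+1) + p_m * V(k+1, j) + p_d * V(k+1, j-1)]
  V(1,-1) = exp(-r*dt) * [p_u*0.000000 + p_m*0.000000 + p_d*0.000000] = 0.000000
  V(1,+0) = exp(-r*dt) * [p_u*44.223724 + p_m*0.000000 + p_d*0.000000] = 5.310135
  V(1,+1) = exp(-r*dt) * [p_u*129.829879 + p_m*44.223724 + p_d*0.000000] = 44.873385
  V(0,+0) = exp(-r*dt) * [p_u*44.873385 + p_m*5.310135 + p_d*0.000000] = 8.904418

Answer: Price = V(0,0) = 8.9044


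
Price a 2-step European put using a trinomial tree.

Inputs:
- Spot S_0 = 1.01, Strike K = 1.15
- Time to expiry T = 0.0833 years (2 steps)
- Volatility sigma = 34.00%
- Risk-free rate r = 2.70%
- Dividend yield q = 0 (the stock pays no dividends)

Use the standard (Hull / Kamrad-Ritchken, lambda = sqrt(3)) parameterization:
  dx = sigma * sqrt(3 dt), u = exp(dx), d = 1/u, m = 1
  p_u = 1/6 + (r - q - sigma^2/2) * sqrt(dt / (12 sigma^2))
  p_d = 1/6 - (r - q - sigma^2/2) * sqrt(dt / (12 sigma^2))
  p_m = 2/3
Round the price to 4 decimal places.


dt = T/N = 0.041650; dx = sigma*sqrt(3*dt) = 0.120184
u = exp(dx) = 1.127704; d = 1/u = 0.886757
p_u = 0.161330, p_m = 0.666667, p_d = 0.172004
Discount per step: exp(-r*dt) = 0.998876
Stock lattice S(k, j) with j the centered position index:
  k=0: S(0,+0) = 1.0100
  k=1: S(1,-1) = 0.8956; S(1,+0) = 1.0100; S(1,+1) = 1.1390
  k=2: S(2,-2) = 0.7942; S(2,-1) = 0.8956; S(2,+0) = 1.0100; S(2,+1) = 1.1390; S(2,+2) = 1.2844
Terminal payoffs V(N, j) = max(K - S_T, 0):
  V(2,-2) = 0.355798; V(2,-1) = 0.254375; V(2,+0) = 0.140000; V(2,+1) = 0.011019; V(2,+2) = 0.000000
Backward induction: V(k, j) = exp(-r*dt) * [p_u * V(k+1, j+1) + p_m * V(k+1, j) + p_d * V(k+1, j-1)]
  V(1,-1) = exp(-r*dt) * [p_u*0.140000 + p_m*0.254375 + p_d*0.355798] = 0.253083
  V(1,+0) = exp(-r*dt) * [p_u*0.011019 + p_m*0.140000 + p_d*0.254375] = 0.138708
  V(1,+1) = exp(-r*dt) * [p_u*0.000000 + p_m*0.011019 + p_d*0.140000] = 0.031391
  V(0,+0) = exp(-r*dt) * [p_u*0.031391 + p_m*0.138708 + p_d*0.253083] = 0.140909

Answer: Price = V(0,0) = 0.1409


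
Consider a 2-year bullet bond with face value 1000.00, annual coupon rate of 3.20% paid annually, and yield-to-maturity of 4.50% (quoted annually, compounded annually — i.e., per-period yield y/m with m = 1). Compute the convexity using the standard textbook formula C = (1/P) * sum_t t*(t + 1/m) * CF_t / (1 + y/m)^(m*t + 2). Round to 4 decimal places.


Coupon per period c = face * coupon_rate / m = 32.000000
Periods per year m = 1; per-period yield y/m = 0.045000
Number of cashflows N = 2
Cashflows (t years, CF_t, discount factor 1/(1+y/m)^(m*t), PV):
  t = 1.0000: CF_t = 32.000000, DF = 0.956938, PV = 30.622010
  t = 2.0000: CF_t = 1032.000000, DF = 0.915730, PV = 945.033310
Price P = sum_t PV_t = 975.655319
Convexity numerator sum_t t*(t + 1/m) * CF_t / (1+y/m)^(m*t + 2):
  t = 1.0000: term = 56.082983
  t = 2.0000: term = 5192.371840
Convexity = (1/P) * sum = 5248.454822 / 975.655319 = 5.379415

Answer: Convexity = 5.3794


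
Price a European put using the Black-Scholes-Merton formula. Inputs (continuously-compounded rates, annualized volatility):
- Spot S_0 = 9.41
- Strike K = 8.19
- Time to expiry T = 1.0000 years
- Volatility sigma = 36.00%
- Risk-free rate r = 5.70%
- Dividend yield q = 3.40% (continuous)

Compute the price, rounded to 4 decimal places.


Answer: Price = 0.6405

Derivation:
d1 = (ln(S/K) + (r - q + 0.5*sigma^2) * T) / (sigma * sqrt(T)) = 0.62960849
d2 = d1 - sigma * sqrt(T) = 0.26960849
exp(-rT) = 0.94459407; exp(-qT) = 0.96657150
P = K * exp(-rT) * N(-d2) - S_0 * exp(-qT) * N(-d1)
N(-d1) = 0.26447538; N(-d2) = 0.39373073
P = 8.1900 * 0.94459407 * 0.39373073 - 9.4100 * 0.96657150 * 0.26447538 = 0.6405
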